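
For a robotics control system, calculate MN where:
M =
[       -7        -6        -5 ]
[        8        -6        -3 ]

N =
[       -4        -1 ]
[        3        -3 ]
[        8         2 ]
MN =
[      -30        15 ]
[      -74         4 ]

Matrix multiplication: (MN)[i][j] = sum over k of M[i][k] * N[k][j].
  (MN)[0][0] = (-7)*(-4) + (-6)*(3) + (-5)*(8) = -30
  (MN)[0][1] = (-7)*(-1) + (-6)*(-3) + (-5)*(2) = 15
  (MN)[1][0] = (8)*(-4) + (-6)*(3) + (-3)*(8) = -74
  (MN)[1][1] = (8)*(-1) + (-6)*(-3) + (-3)*(2) = 4
MN =
[      -30        15 ]
[      -74         4 ]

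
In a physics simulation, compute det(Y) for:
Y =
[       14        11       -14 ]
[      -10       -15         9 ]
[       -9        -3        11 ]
det(Y) = -143

Expand along row 0 (cofactor expansion): det(Y) = a*(e*i - f*h) - b*(d*i - f*g) + c*(d*h - e*g), where the 3×3 is [[a, b, c], [d, e, f], [g, h, i]].
Minor M_00 = (-15)*(11) - (9)*(-3) = -165 + 27 = -138.
Minor M_01 = (-10)*(11) - (9)*(-9) = -110 + 81 = -29.
Minor M_02 = (-10)*(-3) - (-15)*(-9) = 30 - 135 = -105.
det(Y) = (14)*(-138) - (11)*(-29) + (-14)*(-105) = -1932 + 319 + 1470 = -143.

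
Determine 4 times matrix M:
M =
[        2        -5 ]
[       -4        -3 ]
4M =
[        8       -20 ]
[      -16       -12 ]

Scalar multiplication is elementwise: (4M)[i][j] = 4 * M[i][j].
  (4M)[0][0] = 4 * (2) = 8
  (4M)[0][1] = 4 * (-5) = -20
  (4M)[1][0] = 4 * (-4) = -16
  (4M)[1][1] = 4 * (-3) = -12
4M =
[        8       -20 ]
[      -16       -12 ]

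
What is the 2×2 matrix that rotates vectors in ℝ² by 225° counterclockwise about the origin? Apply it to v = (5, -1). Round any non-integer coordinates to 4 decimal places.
R = [[-√2/2, √2/2], [-√2/2, -√2/2]]; R·v = (-4.2426, -2.8284)

A counterclockwise rotation by angle θ in ℝ² has matrix R(θ) = [[cos θ, -sin θ], [sin θ, cos θ]].
For θ = 225°: cos θ = -√2/2, sin θ = -√2/2.
R(225°) = [[-√2/2, √2/2], [-√2/2, -√2/2]].
R·v = [-√2/2·5 + (√2/2)·-1, -√2/2·5 + -√2/2·-1] = (-4.2426, -2.8284).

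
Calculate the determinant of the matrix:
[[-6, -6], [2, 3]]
-6

For a 2×2 matrix [[a, b], [c, d]], det = ad - bc
det = (-6)(3) - (-6)(2) = -18 - -12 = -6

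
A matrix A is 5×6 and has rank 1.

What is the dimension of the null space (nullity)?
5

The rank-nullity theorem for an m×n matrix states:
rank(A) + nullity(A) = n (the number of columns).
Here n = 6 and rank(A) = 1, so nullity(A) = 6 - 1 = 5.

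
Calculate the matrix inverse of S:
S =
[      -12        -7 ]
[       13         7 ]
det(S) = 7
S⁻¹ =
[        1         1 ]
[    -13/7     -12/7 ]

For a 2×2 matrix S = [[a, b], [c, d]] with det(S) ≠ 0, S⁻¹ = (1/det(S)) * [[d, -b], [-c, a]].
det(S) = (-12)*(7) - (-7)*(13) = -84 + 91 = 7.
S⁻¹ = (1/7) * [[7, 7], [-13, -12]].
Dividing each entry by 7 and reducing:
S⁻¹ =
[        1         1 ]
[    -13/7     -12/7 ]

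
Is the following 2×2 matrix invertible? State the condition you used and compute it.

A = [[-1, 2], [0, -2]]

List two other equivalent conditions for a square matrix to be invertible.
Yes, invertible; det(A) = 2 ≠ 0. Equivalent conditions: rank(A) = 2; Ax = 0 has only the trivial solution; 0 is not an eigenvalue; the columns of A are linearly independent.

To check invertibility, compute det(A).
The given matrix is triangular, so det(A) equals the product of its diagonal entries = 2 ≠ 0.
Since det(A) ≠ 0, A is invertible.
Equivalent conditions for a square matrix A to be invertible:
- rank(A) = 2 (full rank).
- The homogeneous system Ax = 0 has only the trivial solution x = 0.
- 0 is not an eigenvalue of A.
- The columns (equivalently rows) of A are linearly independent.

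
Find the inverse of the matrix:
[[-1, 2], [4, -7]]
[[7, 2], [4, 1]]

For [[a,b],[c,d]], inverse = (1/det)·[[d,-b],[-c,a]]
det = -1·-7 - 2·4 = -1
Inverse = (1/-1)·[[-7, -2], [-4, -1]]
        = [[7, 2], [4, 1]]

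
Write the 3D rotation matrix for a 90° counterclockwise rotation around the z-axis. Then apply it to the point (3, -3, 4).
R = [[0, -1, 0], [1, 0, 0], [0, 0, 1]]; R·(3, -3, 4) = (3, 3, 4)

Rotation matrix for 90° around z-axis:
cos(90°) = 0, sin(90°) = 1
R = [[0, -1, 0], [1, 0, 0], [0, 0, 1]]
Apply to (3, -3, 4): R·[3, -3, 4]ᵀ = (3, 3, 4)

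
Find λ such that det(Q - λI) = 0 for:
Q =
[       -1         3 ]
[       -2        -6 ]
λ = -4, -3

Solve det(Q - λI) = 0. For a 2×2 matrix the characteristic equation is λ² - (trace)λ + det = 0.
trace(Q) = a + d = -1 - 6 = -7.
det(Q) = a*d - b*c = (-1)*(-6) - (3)*(-2) = 6 + 6 = 12.
Characteristic equation: λ² - (-7)λ + (12) = 0.
Discriminant = (-7)² - 4*(12) = 49 - 48 = 1.
λ = (-7 ± √1) / 2 = (-7 ± 1) / 2 = -4, -3.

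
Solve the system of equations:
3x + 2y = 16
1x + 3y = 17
x = 2, y = 5

Use elimination (row reduction):
Equation 1: 3x + 2y = 16.
Equation 2: 1x + 3y = 17.
Multiply Eq1 by 1 and Eq2 by 3: 3x + 2y = 16;  3x + 9y = 51.
Subtract: (7)y = 35, so y = 5.
Back-substitute into Eq1: 3x + 2*(5) = 16, so x = 2.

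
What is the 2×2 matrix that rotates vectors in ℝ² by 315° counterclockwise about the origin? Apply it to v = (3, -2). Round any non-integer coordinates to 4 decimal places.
R = [[√2/2, √2/2], [-√2/2, √2/2]]; R·v = (0.7071, -3.5355)

A counterclockwise rotation by angle θ in ℝ² has matrix R(θ) = [[cos θ, -sin θ], [sin θ, cos θ]].
For θ = 315°: cos θ = √2/2, sin θ = -√2/2.
R(315°) = [[√2/2, √2/2], [-√2/2, √2/2]].
R·v = [√2/2·3 + (√2/2)·-2, -√2/2·3 + √2/2·-2] = (0.7071, -3.5355).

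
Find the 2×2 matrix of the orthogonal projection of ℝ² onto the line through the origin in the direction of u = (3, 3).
[[1/2, 1/2], [1/2, 1/2]]

The orthogonal projection onto the line spanned by a nonzero vector u = (a, b) has matrix P = (u uᵀ) / (uᵀ u) = (1/(a² + b²)) · [[a², ab], [ab, b²]].
Here u = (3, 3), so a² + b² = 9 + 9 = 18.
P = (1/18) · [[9, 9], [9, 9]] = [[1/2, 1/2], [1/2, 1/2]].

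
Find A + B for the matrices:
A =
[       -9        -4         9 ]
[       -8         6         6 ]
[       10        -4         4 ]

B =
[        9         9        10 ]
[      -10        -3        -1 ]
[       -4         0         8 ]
A + B =
[        0         5        19 ]
[      -18         3         5 ]
[        6        -4        12 ]

Matrix addition is elementwise: (A+B)[i][j] = A[i][j] + B[i][j].
  (A+B)[0][0] = (-9) + (9) = 0
  (A+B)[0][1] = (-4) + (9) = 5
  (A+B)[0][2] = (9) + (10) = 19
  (A+B)[1][0] = (-8) + (-10) = -18
  (A+B)[1][1] = (6) + (-3) = 3
  (A+B)[1][2] = (6) + (-1) = 5
  (A+B)[2][0] = (10) + (-4) = 6
  (A+B)[2][1] = (-4) + (0) = -4
  (A+B)[2][2] = (4) + (8) = 12
A + B =
[        0         5        19 ]
[      -18         3         5 ]
[        6        -4        12 ]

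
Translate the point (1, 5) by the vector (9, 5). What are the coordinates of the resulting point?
(10, 10)

Translation by (9, 5):
x' = 1 + 9 = 10
y' = 5 + 5 = 10
Homogeneous matrix: [[1, 0, 9], [0, 1, 5], [0, 0, 1]]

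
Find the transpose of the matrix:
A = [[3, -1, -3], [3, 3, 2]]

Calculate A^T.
[[3, 3], [-1, 3], [-3, 2]]

The transpose sends entry (i,j) to (j,i); rows become columns.
Row 0 of A: [3, -1, -3] -> column 0 of A^T.
Row 1 of A: [3, 3, 2] -> column 1 of A^T.
A^T = [[3, 3], [-1, 3], [-3, 2]]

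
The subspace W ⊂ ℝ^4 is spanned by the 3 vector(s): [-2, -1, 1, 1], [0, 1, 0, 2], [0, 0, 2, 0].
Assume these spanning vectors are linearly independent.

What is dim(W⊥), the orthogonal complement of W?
dim(W⊥) = 1

For any subspace W of ℝ^n, dim(W) + dim(W⊥) = n (the whole-space dimension).
Here the given 3 vectors are linearly independent, so dim(W) = 3.
Thus dim(W⊥) = n - dim(W) = 4 - 3 = 1.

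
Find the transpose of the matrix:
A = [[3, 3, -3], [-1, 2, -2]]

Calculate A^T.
[[3, -1], [3, 2], [-3, -2]]

The transpose sends entry (i,j) to (j,i); rows become columns.
Row 0 of A: [3, 3, -3] -> column 0 of A^T.
Row 1 of A: [-1, 2, -2] -> column 1 of A^T.
A^T = [[3, -1], [3, 2], [-3, -2]]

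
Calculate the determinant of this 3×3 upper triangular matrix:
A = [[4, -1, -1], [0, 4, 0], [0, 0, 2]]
32

The determinant of a triangular matrix is the product of its diagonal entries (the off-diagonal entries above the diagonal do not affect it).
det(A) = (4) * (4) * (2) = 32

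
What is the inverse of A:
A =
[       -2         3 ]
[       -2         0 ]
det(A) = 6
A⁻¹ =
[        0      -1/2 ]
[      1/3      -1/3 ]

For a 2×2 matrix A = [[a, b], [c, d]] with det(A) ≠ 0, A⁻¹ = (1/det(A)) * [[d, -b], [-c, a]].
det(A) = (-2)*(0) - (3)*(-2) = 0 + 6 = 6.
A⁻¹ = (1/6) * [[0, -3], [2, -2]].
Dividing each entry by 6 and reducing:
A⁻¹ =
[        0      -1/2 ]
[      1/3      -1/3 ]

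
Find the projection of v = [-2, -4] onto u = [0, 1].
[0, -4]

The projection of v onto u is proj_u(v) = ((v·u) / (u·u)) · u.
v·u = (-2)*(0) + (-4)*(1) = -4.
u·u = (0)*(0) + (1)*(1) = 1.
coefficient = -4 / 1 = -4.
proj_u(v) = -4 · [0, 1] = [0, -4].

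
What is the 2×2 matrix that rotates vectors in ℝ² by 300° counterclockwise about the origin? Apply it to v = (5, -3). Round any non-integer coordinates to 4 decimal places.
R = [[1/2, √3/2], [-√3/2, 1/2]]; R·v = (-0.0981, -5.8301)

A counterclockwise rotation by angle θ in ℝ² has matrix R(θ) = [[cos θ, -sin θ], [sin θ, cos θ]].
For θ = 300°: cos θ = 1/2, sin θ = -√3/2.
R(300°) = [[1/2, √3/2], [-√3/2, 1/2]].
R·v = [1/2·5 + (√3/2)·-3, -√3/2·5 + 1/2·-3] = (-0.0981, -5.8301).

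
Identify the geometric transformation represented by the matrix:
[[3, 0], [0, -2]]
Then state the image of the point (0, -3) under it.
non-uniform scaling by (3, -2); image of (0, -3) is (0, 6)

This is diagonal with distinct entries, so it scales the x-axis by 3 and the y-axis by -2.
The matrix [[3, 0], [0, -2]] represents: non-uniform scaling by (3, -2).
Applying it to (0, -3): [3·0 + 0·-3, 0·0 + -2·-3] = (0, 6).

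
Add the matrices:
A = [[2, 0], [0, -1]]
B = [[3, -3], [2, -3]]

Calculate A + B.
[[5, -3], [2, -4]]

Add corresponding elements:
(2)+(3)=5
(0)+(-3)=-3
(0)+(2)=2
(-1)+(-3)=-4
A + B = [[5, -3], [2, -4]]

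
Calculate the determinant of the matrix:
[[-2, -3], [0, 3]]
-6

For a 2×2 matrix [[a, b], [c, d]], det = ad - bc
det = (-2)(3) - (-3)(0) = -6 - 0 = -6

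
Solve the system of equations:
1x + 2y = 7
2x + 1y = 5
x = 1, y = 3

Use elimination (row reduction):
Equation 1: 1x + 2y = 7.
Equation 2: 2x + 1y = 5.
Multiply Eq1 by 2 and Eq2 by 1: 2x + 4y = 14;  2x + 1y = 5.
Subtract: (-3)y = -9, so y = 3.
Back-substitute into Eq1: 1x + 2*(3) = 7, so x = 1.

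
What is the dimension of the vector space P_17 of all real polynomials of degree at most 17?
Dimension = 18

A polynomial of degree at most 17 can be written as a₀ + a₁x + a₂x² + … + a_17x^17, with 18 free coefficients a₀, …, a_17.
The set {1, x, x², …, x^17} is a basis: it spans P_17 (every such polynomial is a linear combination of these) and is linearly independent (a polynomial is zero iff all its coefficients are zero).
Therefore dim(P_17) = 17 + 1 = 18.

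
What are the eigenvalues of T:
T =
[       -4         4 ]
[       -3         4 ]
λ = -2, 2

Solve det(T - λI) = 0. For a 2×2 matrix the characteristic equation is λ² - (trace)λ + det = 0.
trace(T) = a + d = -4 + 4 = 0.
det(T) = a*d - b*c = (-4)*(4) - (4)*(-3) = -16 + 12 = -4.
Characteristic equation: λ² - (0)λ + (-4) = 0.
Discriminant = (0)² - 4*(-4) = 0 + 16 = 16.
λ = (0 ± √16) / 2 = (0 ± 4) / 2 = -2, 2.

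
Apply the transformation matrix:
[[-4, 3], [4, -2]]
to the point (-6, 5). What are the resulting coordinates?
(39, -34)

Matrix multiplication:
[[-4, 3], [4, -2]] × [-6, 5]ᵀ
= [-4×-6 + 3×5, 4×-6 + -2×5]ᵀ
= [39.0000, -34.0000]ᵀ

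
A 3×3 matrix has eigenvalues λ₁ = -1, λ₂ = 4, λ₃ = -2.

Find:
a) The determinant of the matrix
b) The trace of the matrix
det = 8, trace = 1

Two standard eigenvalue identities:
- det(A) equals the product of the eigenvalues (counted with multiplicity).
- trace(A) equals the sum of the eigenvalues.
det(A) = (-1)*(4)*(-2) = 8.
trace(A) = -1 + 4 - 2 = 1.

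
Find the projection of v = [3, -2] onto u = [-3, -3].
[1/2, 1/2]

The projection of v onto u is proj_u(v) = ((v·u) / (u·u)) · u.
v·u = (3)*(-3) + (-2)*(-3) = -3.
u·u = (-3)*(-3) + (-3)*(-3) = 18.
coefficient = -3 / 18 = -1/6.
proj_u(v) = -1/6 · [-3, -3] = [1/2, 1/2].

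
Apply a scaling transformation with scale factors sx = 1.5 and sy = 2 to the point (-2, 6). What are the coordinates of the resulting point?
(-3.0, 12)

Scaling matrix:
[[1.50, 0], [0, 2]]
Result: (-2 × 1.5, 6 × 2) = (-3.0, 12)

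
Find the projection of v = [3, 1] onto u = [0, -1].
[0, 1]

The projection of v onto u is proj_u(v) = ((v·u) / (u·u)) · u.
v·u = (3)*(0) + (1)*(-1) = -1.
u·u = (0)*(0) + (-1)*(-1) = 1.
coefficient = -1 / 1 = -1.
proj_u(v) = -1 · [0, -1] = [0, 1].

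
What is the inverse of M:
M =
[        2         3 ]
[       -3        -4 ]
det(M) = 1
M⁻¹ =
[       -4        -3 ]
[        3         2 ]

For a 2×2 matrix M = [[a, b], [c, d]] with det(M) ≠ 0, M⁻¹ = (1/det(M)) * [[d, -b], [-c, a]].
det(M) = (2)*(-4) - (3)*(-3) = -8 + 9 = 1.
M⁻¹ = (1/1) * [[-4, -3], [3, 2]].
Dividing each entry by 1 and reducing:
M⁻¹ =
[       -4        -3 ]
[        3         2 ]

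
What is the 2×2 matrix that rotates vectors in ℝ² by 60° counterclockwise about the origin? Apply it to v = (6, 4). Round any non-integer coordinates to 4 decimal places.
R = [[1/2, -√3/2], [√3/2, 1/2]]; R·v = (-0.4641, 7.1962)

A counterclockwise rotation by angle θ in ℝ² has matrix R(θ) = [[cos θ, -sin θ], [sin θ, cos θ]].
For θ = 60°: cos θ = 1/2, sin θ = √3/2.
R(60°) = [[1/2, -√3/2], [√3/2, 1/2]].
R·v = [1/2·6 + (-√3/2)·4, √3/2·6 + 1/2·4] = (-0.4641, 7.1962).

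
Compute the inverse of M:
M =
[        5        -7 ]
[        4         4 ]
det(M) = 48
M⁻¹ =
[     1/12      7/48 ]
[    -1/12      5/48 ]

For a 2×2 matrix M = [[a, b], [c, d]] with det(M) ≠ 0, M⁻¹ = (1/det(M)) * [[d, -b], [-c, a]].
det(M) = (5)*(4) - (-7)*(4) = 20 + 28 = 48.
M⁻¹ = (1/48) * [[4, 7], [-4, 5]].
Dividing each entry by 48 and reducing:
M⁻¹ =
[     1/12      7/48 ]
[    -1/12      5/48 ]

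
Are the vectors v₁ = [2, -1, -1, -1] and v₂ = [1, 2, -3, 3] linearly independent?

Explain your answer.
Yes, linearly independent

Two vectors are linearly dependent iff one is a scalar multiple of the other.
No single scalar k satisfies v₂ = k·v₁ (the ratios of corresponding entries disagree), so v₁ and v₂ are linearly independent.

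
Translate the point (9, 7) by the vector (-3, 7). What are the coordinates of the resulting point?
(6, 14)

Translation by (-3, 7):
x' = 9 + -3 = 6
y' = 7 + 7 = 14
Homogeneous matrix: [[1, 0, -3], [0, 1, 7], [0, 0, 1]]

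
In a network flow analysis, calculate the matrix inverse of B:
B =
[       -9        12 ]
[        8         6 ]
det(B) = -150
B⁻¹ =
[    -1/25      2/25 ]
[     4/75      3/50 ]

For a 2×2 matrix B = [[a, b], [c, d]] with det(B) ≠ 0, B⁻¹ = (1/det(B)) * [[d, -b], [-c, a]].
det(B) = (-9)*(6) - (12)*(8) = -54 - 96 = -150.
B⁻¹ = (1/-150) * [[6, -12], [-8, -9]].
Dividing each entry by -150 and reducing:
B⁻¹ =
[    -1/25      2/25 ]
[     4/75      3/50 ]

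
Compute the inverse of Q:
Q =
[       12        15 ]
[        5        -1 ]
det(Q) = -87
Q⁻¹ =
[     1/87      5/29 ]
[     5/87     -4/29 ]

For a 2×2 matrix Q = [[a, b], [c, d]] with det(Q) ≠ 0, Q⁻¹ = (1/det(Q)) * [[d, -b], [-c, a]].
det(Q) = (12)*(-1) - (15)*(5) = -12 - 75 = -87.
Q⁻¹ = (1/-87) * [[-1, -15], [-5, 12]].
Dividing each entry by -87 and reducing:
Q⁻¹ =
[     1/87      5/29 ]
[     5/87     -4/29 ]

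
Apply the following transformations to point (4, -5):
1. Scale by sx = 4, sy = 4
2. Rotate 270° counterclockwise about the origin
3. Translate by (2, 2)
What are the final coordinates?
(-18, -14)

Step 1: Scale → (16, -20)
Step 2: Rotate 270° → (-20, -16)
Step 3: Translate → (-18, -14)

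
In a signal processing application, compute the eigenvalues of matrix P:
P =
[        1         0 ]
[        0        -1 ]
λ = -1, 1

Solve det(P - λI) = 0. For a 2×2 matrix the characteristic equation is λ² - (trace)λ + det = 0.
trace(P) = a + d = 1 - 1 = 0.
det(P) = a*d - b*c = (1)*(-1) - (0)*(0) = -1 - 0 = -1.
Characteristic equation: λ² - (0)λ + (-1) = 0.
Discriminant = (0)² - 4*(-1) = 0 + 4 = 4.
λ = (0 ± √4) / 2 = (0 ± 2) / 2 = -1, 1.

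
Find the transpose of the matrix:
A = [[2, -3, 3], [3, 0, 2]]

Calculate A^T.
[[2, 3], [-3, 0], [3, 2]]

The transpose sends entry (i,j) to (j,i); rows become columns.
Row 0 of A: [2, -3, 3] -> column 0 of A^T.
Row 1 of A: [3, 0, 2] -> column 1 of A^T.
A^T = [[2, 3], [-3, 0], [3, 2]]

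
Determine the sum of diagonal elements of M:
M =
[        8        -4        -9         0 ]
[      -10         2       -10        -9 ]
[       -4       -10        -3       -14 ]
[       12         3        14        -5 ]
tr(M) = 8 + 2 - 3 - 5 = 2

The trace of a square matrix is the sum of its diagonal entries.
Diagonal entries of M: M[0][0] = 8, M[1][1] = 2, M[2][2] = -3, M[3][3] = -5.
tr(M) = 8 + 2 - 3 - 5 = 2.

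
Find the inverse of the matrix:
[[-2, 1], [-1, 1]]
[[-1, 1], [-1, 2]]

For [[a,b],[c,d]], inverse = (1/det)·[[d,-b],[-c,a]]
det = -2·1 - 1·-1 = -1
Inverse = (1/-1)·[[1, -1], [1, -2]]
        = [[-1, 1], [-1, 2]]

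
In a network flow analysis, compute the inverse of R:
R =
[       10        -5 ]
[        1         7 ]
det(R) = 75
R⁻¹ =
[     7/75      1/15 ]
[    -1/75      2/15 ]

For a 2×2 matrix R = [[a, b], [c, d]] with det(R) ≠ 0, R⁻¹ = (1/det(R)) * [[d, -b], [-c, a]].
det(R) = (10)*(7) - (-5)*(1) = 70 + 5 = 75.
R⁻¹ = (1/75) * [[7, 5], [-1, 10]].
Dividing each entry by 75 and reducing:
R⁻¹ =
[     7/75      1/15 ]
[    -1/75      2/15 ]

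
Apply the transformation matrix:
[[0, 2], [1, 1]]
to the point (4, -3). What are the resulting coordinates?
(-6, 1)

Matrix multiplication:
[[0, 2], [1, 1]] × [4, -3]ᵀ
= [0×4 + 2×-3, 1×4 + 1×-3]ᵀ
= [-6.0000, 1.0000]ᵀ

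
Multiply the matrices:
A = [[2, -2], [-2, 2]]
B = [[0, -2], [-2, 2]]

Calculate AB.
[[4, -8], [-4, 8]]

Each entry (i,j) of AB = sum over k of A[i][k]*B[k][j].
(AB)[0][0] = (2)*(0) + (-2)*(-2) = 4
(AB)[0][1] = (2)*(-2) + (-2)*(2) = -8
(AB)[1][0] = (-2)*(0) + (2)*(-2) = -4
(AB)[1][1] = (-2)*(-2) + (2)*(2) = 8
AB = [[4, -8], [-4, 8]]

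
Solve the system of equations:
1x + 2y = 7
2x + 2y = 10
x = 3, y = 2

Use elimination (row reduction):
Equation 1: 1x + 2y = 7.
Equation 2: 2x + 2y = 10.
Multiply Eq1 by 2 and Eq2 by 1: 2x + 4y = 14;  2x + 2y = 10.
Subtract: (-2)y = -4, so y = 2.
Back-substitute into Eq1: 1x + 2*(2) = 7, so x = 3.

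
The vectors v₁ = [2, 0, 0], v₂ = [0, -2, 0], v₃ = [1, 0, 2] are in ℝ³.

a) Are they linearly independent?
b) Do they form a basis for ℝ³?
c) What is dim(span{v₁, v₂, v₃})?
Yes independent, yes basis, dim = 3

Stack v₁, v₂, v₃ as rows of a 3×3 matrix.
[[2, 0, 0]; [0, -2, 0]; [1, 0, 2]] is already lower triangular with nonzero diagonal entries (2, -2, 2), so its determinant is the product of the diagonal entries, det = (2)·(-2)·(2) = -8 ≠ 0, and the rows are linearly independent.
Three linearly independent vectors in ℝ³ form a basis for ℝ³, so dim(span{v₁,v₂,v₃}) = 3.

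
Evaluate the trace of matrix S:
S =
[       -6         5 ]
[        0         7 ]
tr(S) = -6 + 7 = 1

The trace of a square matrix is the sum of its diagonal entries.
Diagonal entries of S: S[0][0] = -6, S[1][1] = 7.
tr(S) = -6 + 7 = 1.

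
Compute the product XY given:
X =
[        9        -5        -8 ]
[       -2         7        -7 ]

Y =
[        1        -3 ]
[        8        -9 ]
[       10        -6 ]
XY =
[     -111        66 ]
[      -16       -15 ]

Matrix multiplication: (XY)[i][j] = sum over k of X[i][k] * Y[k][j].
  (XY)[0][0] = (9)*(1) + (-5)*(8) + (-8)*(10) = -111
  (XY)[0][1] = (9)*(-3) + (-5)*(-9) + (-8)*(-6) = 66
  (XY)[1][0] = (-2)*(1) + (7)*(8) + (-7)*(10) = -16
  (XY)[1][1] = (-2)*(-3) + (7)*(-9) + (-7)*(-6) = -15
XY =
[     -111        66 ]
[      -16       -15 ]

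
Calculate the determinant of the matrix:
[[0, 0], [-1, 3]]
0

For a 2×2 matrix [[a, b], [c, d]], det = ad - bc
det = (0)(3) - (0)(-1) = 0 - 0 = 0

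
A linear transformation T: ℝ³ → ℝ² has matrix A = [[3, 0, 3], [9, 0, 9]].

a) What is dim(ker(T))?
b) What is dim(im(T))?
dim(ker) = 2, dim(im) = 1

Observe that row 2 = 3 × row 1 (so the rows are linearly dependent).
Thus rank(A) = 1 (only one linearly independent row).
dim(im(T)) = rank(A) = 1.
By the rank-nullity theorem applied to T: ℝ³ → ℝ², rank(A) + nullity(A) = 3 (the domain dimension), so dim(ker(T)) = 3 - 1 = 2.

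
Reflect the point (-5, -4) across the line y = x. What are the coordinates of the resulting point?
(-4, -5)

Reflection across line y = x: (-5, -4) → (-4, -5)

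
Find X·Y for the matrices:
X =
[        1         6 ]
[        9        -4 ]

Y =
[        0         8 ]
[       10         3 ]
XY =
[       60        26 ]
[      -40        60 ]

Matrix multiplication: (XY)[i][j] = sum over k of X[i][k] * Y[k][j].
  (XY)[0][0] = (1)*(0) + (6)*(10) = 60
  (XY)[0][1] = (1)*(8) + (6)*(3) = 26
  (XY)[1][0] = (9)*(0) + (-4)*(10) = -40
  (XY)[1][1] = (9)*(8) + (-4)*(3) = 60
XY =
[       60        26 ]
[      -40        60 ]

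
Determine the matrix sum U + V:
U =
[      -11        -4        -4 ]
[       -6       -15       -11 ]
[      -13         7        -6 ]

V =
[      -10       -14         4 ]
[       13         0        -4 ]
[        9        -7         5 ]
U + V =
[      -21       -18         0 ]
[        7       -15       -15 ]
[       -4         0        -1 ]

Matrix addition is elementwise: (U+V)[i][j] = U[i][j] + V[i][j].
  (U+V)[0][0] = (-11) + (-10) = -21
  (U+V)[0][1] = (-4) + (-14) = -18
  (U+V)[0][2] = (-4) + (4) = 0
  (U+V)[1][0] = (-6) + (13) = 7
  (U+V)[1][1] = (-15) + (0) = -15
  (U+V)[1][2] = (-11) + (-4) = -15
  (U+V)[2][0] = (-13) + (9) = -4
  (U+V)[2][1] = (7) + (-7) = 0
  (U+V)[2][2] = (-6) + (5) = -1
U + V =
[      -21       -18         0 ]
[        7       -15       -15 ]
[       -4         0        -1 ]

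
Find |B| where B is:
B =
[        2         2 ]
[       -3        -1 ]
det(B) = 4

For a 2×2 matrix [[a, b], [c, d]], det = a*d - b*c.
det(B) = (2)*(-1) - (2)*(-3) = -2 + 6 = 4.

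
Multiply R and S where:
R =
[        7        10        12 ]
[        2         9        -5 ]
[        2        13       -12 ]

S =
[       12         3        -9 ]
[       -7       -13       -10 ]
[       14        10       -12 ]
RS =
[      182        11      -307 ]
[     -109      -161       -48 ]
[     -235      -283        -4 ]

Matrix multiplication: (RS)[i][j] = sum over k of R[i][k] * S[k][j].
  (RS)[0][0] = (7)*(12) + (10)*(-7) + (12)*(14) = 182
  (RS)[0][1] = (7)*(3) + (10)*(-13) + (12)*(10) = 11
  (RS)[0][2] = (7)*(-9) + (10)*(-10) + (12)*(-12) = -307
  (RS)[1][0] = (2)*(12) + (9)*(-7) + (-5)*(14) = -109
  (RS)[1][1] = (2)*(3) + (9)*(-13) + (-5)*(10) = -161
  (RS)[1][2] = (2)*(-9) + (9)*(-10) + (-5)*(-12) = -48
  (RS)[2][0] = (2)*(12) + (13)*(-7) + (-12)*(14) = -235
  (RS)[2][1] = (2)*(3) + (13)*(-13) + (-12)*(10) = -283
  (RS)[2][2] = (2)*(-9) + (13)*(-10) + (-12)*(-12) = -4
RS =
[      182        11      -307 ]
[     -109      -161       -48 ]
[     -235      -283        -4 ]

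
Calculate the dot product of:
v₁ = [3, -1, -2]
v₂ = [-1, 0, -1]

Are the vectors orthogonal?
-1, No

The dot product is the sum of products of corresponding components.
v₁·v₂ = (3)*(-1) + (-1)*(0) + (-2)*(-1) = -3 + 0 + 2 = -1.
Two vectors are orthogonal iff their dot product is 0; here the dot product is -1, so the vectors are not orthogonal.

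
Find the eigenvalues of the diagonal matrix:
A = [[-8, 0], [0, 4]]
λ₁ = -8, λ₂ = 4

The characteristic polynomial of A is det(A - λI) = (-8 - λ)(4 - λ) = 0.
The roots are λ = -8 and λ = 4, so the eigenvalues are the diagonal entries.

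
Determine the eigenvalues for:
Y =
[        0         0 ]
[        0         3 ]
λ = 0, 3

Solve det(Y - λI) = 0. For a 2×2 matrix the characteristic equation is λ² - (trace)λ + det = 0.
trace(Y) = a + d = 0 + 3 = 3.
det(Y) = a*d - b*c = (0)*(3) - (0)*(0) = 0 - 0 = 0.
Characteristic equation: λ² - (3)λ + (0) = 0.
Discriminant = (3)² - 4*(0) = 9 - 0 = 9.
λ = (3 ± √9) / 2 = (3 ± 3) / 2 = 0, 3.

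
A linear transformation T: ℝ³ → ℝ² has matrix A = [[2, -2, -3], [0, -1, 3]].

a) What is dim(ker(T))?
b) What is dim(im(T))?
dim(ker) = 1, dim(im) = 2

The two rows are not scalar multiples of one another (no single k satisfies row 2 = k × row 1), so they are linearly independent.
Thus rank(A) = 2.
dim(im(T)) = rank(A) = 2.
By the rank-nullity theorem applied to T: ℝ³ → ℝ², rank(A) + nullity(A) = 3 (the domain dimension), so dim(ker(T)) = 3 - 2 = 1.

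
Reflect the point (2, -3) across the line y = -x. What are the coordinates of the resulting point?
(3, -2)

Reflection across line y = -x: (2, -3) → (3, -2)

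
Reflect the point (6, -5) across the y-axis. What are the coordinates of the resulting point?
(-6, -5)

Reflection across y-axis: (6, -5) → (-6, -5)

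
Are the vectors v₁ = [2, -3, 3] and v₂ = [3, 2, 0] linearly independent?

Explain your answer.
Yes, linearly independent

Two vectors are linearly dependent iff one is a scalar multiple of the other.
No single scalar k satisfies v₂ = k·v₁ (the ratios of corresponding entries disagree), so v₁ and v₂ are linearly independent.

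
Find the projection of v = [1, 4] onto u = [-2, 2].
[-3/2, 3/2]

The projection of v onto u is proj_u(v) = ((v·u) / (u·u)) · u.
v·u = (1)*(-2) + (4)*(2) = 6.
u·u = (-2)*(-2) + (2)*(2) = 8.
coefficient = 6 / 8 = 3/4.
proj_u(v) = 3/4 · [-2, 2] = [-3/2, 3/2].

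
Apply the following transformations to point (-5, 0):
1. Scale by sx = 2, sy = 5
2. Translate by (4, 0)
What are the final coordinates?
(-6, 0)

Step 1: Scale (-5, 0) by (sx, sy) = (2, 5) → (-10, 0)
Step 2: Translate by (4, 0) → (-6, 0)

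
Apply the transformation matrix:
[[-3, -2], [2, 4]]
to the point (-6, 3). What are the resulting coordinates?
(12, 0)

Matrix multiplication:
[[-3, -2], [2, 4]] × [-6, 3]ᵀ
= [-3×-6 + -2×3, 2×-6 + 4×3]ᵀ
= [12.0000, 0.0000]ᵀ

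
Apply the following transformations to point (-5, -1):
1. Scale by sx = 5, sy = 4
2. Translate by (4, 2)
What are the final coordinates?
(-21, -2)

Step 1: Scale (-5, -1) by (sx, sy) = (5, 4) → (-25, -4)
Step 2: Translate by (4, 2) → (-21, -2)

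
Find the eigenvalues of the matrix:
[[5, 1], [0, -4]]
λ = -4 and λ = 5

Characteristic equation: det(A - λI) = 0
λ² - (trace)λ + (det) = 0
λ² - (1)λ + (-20) = 0
λ² - 1λ - 20 = 0
Solving: λ = -4, 5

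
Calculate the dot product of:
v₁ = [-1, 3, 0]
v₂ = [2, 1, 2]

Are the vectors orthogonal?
1, No

The dot product is the sum of products of corresponding components.
v₁·v₂ = (-1)*(2) + (3)*(1) + (0)*(2) = -2 + 3 + 0 = 1.
Two vectors are orthogonal iff their dot product is 0; here the dot product is 1, so the vectors are not orthogonal.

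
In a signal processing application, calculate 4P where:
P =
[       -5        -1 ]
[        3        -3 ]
4P =
[      -20        -4 ]
[       12       -12 ]

Scalar multiplication is elementwise: (4P)[i][j] = 4 * P[i][j].
  (4P)[0][0] = 4 * (-5) = -20
  (4P)[0][1] = 4 * (-1) = -4
  (4P)[1][0] = 4 * (3) = 12
  (4P)[1][1] = 4 * (-3) = -12
4P =
[      -20        -4 ]
[       12       -12 ]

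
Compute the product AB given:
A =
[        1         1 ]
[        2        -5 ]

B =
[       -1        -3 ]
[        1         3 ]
AB =
[        0         0 ]
[       -7       -21 ]

Matrix multiplication: (AB)[i][j] = sum over k of A[i][k] * B[k][j].
  (AB)[0][0] = (1)*(-1) + (1)*(1) = 0
  (AB)[0][1] = (1)*(-3) + (1)*(3) = 0
  (AB)[1][0] = (2)*(-1) + (-5)*(1) = -7
  (AB)[1][1] = (2)*(-3) + (-5)*(3) = -21
AB =
[        0         0 ]
[       -7       -21 ]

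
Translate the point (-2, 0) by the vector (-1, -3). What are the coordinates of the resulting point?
(-3, -3)

Translation by (-1, -3):
x' = -2 + -1 = -3
y' = 0 + -3 = -3
Homogeneous matrix: [[1, 0, -1], [0, 1, -3], [0, 0, 1]]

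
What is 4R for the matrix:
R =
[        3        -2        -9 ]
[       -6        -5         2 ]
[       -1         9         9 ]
4R =
[       12        -8       -36 ]
[      -24       -20         8 ]
[       -4        36        36 ]

Scalar multiplication is elementwise: (4R)[i][j] = 4 * R[i][j].
  (4R)[0][0] = 4 * (3) = 12
  (4R)[0][1] = 4 * (-2) = -8
  (4R)[0][2] = 4 * (-9) = -36
  (4R)[1][0] = 4 * (-6) = -24
  (4R)[1][1] = 4 * (-5) = -20
  (4R)[1][2] = 4 * (2) = 8
  (4R)[2][0] = 4 * (-1) = -4
  (4R)[2][1] = 4 * (9) = 36
  (4R)[2][2] = 4 * (9) = 36
4R =
[       12        -8       -36 ]
[      -24       -20         8 ]
[       -4        36        36 ]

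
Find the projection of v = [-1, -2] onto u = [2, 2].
[-3/2, -3/2]

The projection of v onto u is proj_u(v) = ((v·u) / (u·u)) · u.
v·u = (-1)*(2) + (-2)*(2) = -6.
u·u = (2)*(2) + (2)*(2) = 8.
coefficient = -6 / 8 = -3/4.
proj_u(v) = -3/4 · [2, 2] = [-3/2, -3/2].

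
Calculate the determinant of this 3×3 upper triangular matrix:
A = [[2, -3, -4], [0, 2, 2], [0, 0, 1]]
4

The determinant of a triangular matrix is the product of its diagonal entries (the off-diagonal entries above the diagonal do not affect it).
det(A) = (2) * (2) * (1) = 4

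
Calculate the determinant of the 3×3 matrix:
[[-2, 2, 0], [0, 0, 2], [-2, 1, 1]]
-4

Expansion along first row:
det = -2·det([[0,2],[1,1]]) - 2·det([[0,2],[-2,1]]) + 0·det([[0,0],[-2,1]])
    = -2·(0·1 - 2·1) - 2·(0·1 - 2·-2) + 0·(0·1 - 0·-2)
    = -2·-2 - 2·4 + 0·0
    = 4 + -8 + 0 = -4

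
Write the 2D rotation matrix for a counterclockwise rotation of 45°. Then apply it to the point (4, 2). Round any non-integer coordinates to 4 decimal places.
R = [[√2/2, -√2/2], [√2/2, √2/2]]; R·(4, 2) = (1.4142, 4.2426)

Rotation matrix formula: R(θ) = [[cos θ, -sin θ], [sin θ, cos θ]]
For θ = 45°:
cos(45°) = √2/2
sin(45°) = √2/2
R = [[√2/2, -√2/2], [√2/2, √2/2]]
Apply to (4, 2): [√2/2·4 + (-√2/2)·2, √2/2·4 + √2/2·2] = (1.4142, 4.2426)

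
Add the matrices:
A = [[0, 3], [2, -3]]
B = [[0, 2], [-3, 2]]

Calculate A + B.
[[0, 5], [-1, -1]]

Add corresponding elements:
(0)+(0)=0
(3)+(2)=5
(2)+(-3)=-1
(-3)+(2)=-1
A + B = [[0, 5], [-1, -1]]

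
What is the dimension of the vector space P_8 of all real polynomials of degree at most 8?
Dimension = 9

A polynomial of degree at most 8 can be written as a₀ + a₁x + a₂x² + … + a_8x^8, with 9 free coefficients a₀, …, a_8.
The set {1, x, x², …, x^8} is a basis: it spans P_8 (every such polynomial is a linear combination of these) and is linearly independent (a polynomial is zero iff all its coefficients are zero).
Therefore dim(P_8) = 8 + 1 = 9.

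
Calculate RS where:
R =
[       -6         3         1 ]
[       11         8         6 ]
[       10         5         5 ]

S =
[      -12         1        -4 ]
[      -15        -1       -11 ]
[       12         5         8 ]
RS =
[       39        -4        -1 ]
[     -180        33       -84 ]
[     -135        30       -55 ]

Matrix multiplication: (RS)[i][j] = sum over k of R[i][k] * S[k][j].
  (RS)[0][0] = (-6)*(-12) + (3)*(-15) + (1)*(12) = 39
  (RS)[0][1] = (-6)*(1) + (3)*(-1) + (1)*(5) = -4
  (RS)[0][2] = (-6)*(-4) + (3)*(-11) + (1)*(8) = -1
  (RS)[1][0] = (11)*(-12) + (8)*(-15) + (6)*(12) = -180
  (RS)[1][1] = (11)*(1) + (8)*(-1) + (6)*(5) = 33
  (RS)[1][2] = (11)*(-4) + (8)*(-11) + (6)*(8) = -84
  (RS)[2][0] = (10)*(-12) + (5)*(-15) + (5)*(12) = -135
  (RS)[2][1] = (10)*(1) + (5)*(-1) + (5)*(5) = 30
  (RS)[2][2] = (10)*(-4) + (5)*(-11) + (5)*(8) = -55
RS =
[       39        -4        -1 ]
[     -180        33       -84 ]
[     -135        30       -55 ]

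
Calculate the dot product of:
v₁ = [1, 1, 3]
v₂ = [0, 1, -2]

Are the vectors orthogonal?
-5, No

The dot product is the sum of products of corresponding components.
v₁·v₂ = (1)*(0) + (1)*(1) + (3)*(-2) = 0 + 1 - 6 = -5.
Two vectors are orthogonal iff their dot product is 0; here the dot product is -5, so the vectors are not orthogonal.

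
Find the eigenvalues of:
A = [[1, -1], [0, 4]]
λ = 1, 4

Solve det(A - λI) = 0. For a 2×2 matrix this is λ² - (trace)λ + det = 0.
trace(A) = 1 + 4 = 5.
det(A) = (1)*(4) - (-1)*(0) = 4 - 0 = 4.
Characteristic equation: λ² - (5)λ + (4) = 0.
Discriminant: (5)² - 4*(4) = 25 - 16 = 9.
Roots: λ = (5 ± √9) / 2 = 1, 4.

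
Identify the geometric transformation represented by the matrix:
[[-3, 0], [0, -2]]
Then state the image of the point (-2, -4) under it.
non-uniform scaling by (-3, -2); image of (-2, -4) is (6, 8)

This is diagonal with distinct entries, so it scales the x-axis by -3 and the y-axis by -2.
The matrix [[-3, 0], [0, -2]] represents: non-uniform scaling by (-3, -2).
Applying it to (-2, -4): [-3·-2 + 0·-4, 0·-2 + -2·-4] = (6, 8).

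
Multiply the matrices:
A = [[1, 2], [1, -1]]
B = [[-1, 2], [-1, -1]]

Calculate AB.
[[-3, 0], [0, 3]]

Each entry (i,j) of AB = sum over k of A[i][k]*B[k][j].
(AB)[0][0] = (1)*(-1) + (2)*(-1) = -3
(AB)[0][1] = (1)*(2) + (2)*(-1) = 0
(AB)[1][0] = (1)*(-1) + (-1)*(-1) = 0
(AB)[1][1] = (1)*(2) + (-1)*(-1) = 3
AB = [[-3, 0], [0, 3]]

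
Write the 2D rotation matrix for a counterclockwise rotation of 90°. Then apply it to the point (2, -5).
R = [[0, -1], [1, 0]]; R·(2, -5) = (5, 2)

Rotation matrix formula: R(θ) = [[cos θ, -sin θ], [sin θ, cos θ]]
For θ = 90°:
cos(90°) = 0
sin(90°) = 1
R = [[0, -1], [1, 0]]
Apply to (2, -5): [0·2 + (-1)·-5, 1·2 + 0·-5] = (5, 2)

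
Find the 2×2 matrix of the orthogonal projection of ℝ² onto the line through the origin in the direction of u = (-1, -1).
[[1/2, 1/2], [1/2, 1/2]]

The orthogonal projection onto the line spanned by a nonzero vector u = (a, b) has matrix P = (u uᵀ) / (uᵀ u) = (1/(a² + b²)) · [[a², ab], [ab, b²]].
Here u = (-1, -1), so a² + b² = 1 + 1 = 2.
P = (1/2) · [[1, 1], [1, 1]] = [[1/2, 1/2], [1/2, 1/2]].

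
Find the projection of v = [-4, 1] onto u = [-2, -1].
[-14/5, -7/5]

The projection of v onto u is proj_u(v) = ((v·u) / (u·u)) · u.
v·u = (-4)*(-2) + (1)*(-1) = 7.
u·u = (-2)*(-2) + (-1)*(-1) = 5.
coefficient = 7 / 5 = 7/5.
proj_u(v) = 7/5 · [-2, -1] = [-14/5, -7/5].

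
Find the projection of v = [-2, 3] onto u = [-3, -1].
[-9/10, -3/10]

The projection of v onto u is proj_u(v) = ((v·u) / (u·u)) · u.
v·u = (-2)*(-3) + (3)*(-1) = 3.
u·u = (-3)*(-3) + (-1)*(-1) = 10.
coefficient = 3 / 10 = 3/10.
proj_u(v) = 3/10 · [-3, -1] = [-9/10, -3/10].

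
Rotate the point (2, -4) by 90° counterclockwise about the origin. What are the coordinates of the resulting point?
(4, 2)

Rotation matrix R(θ) = [[cos θ, -sin θ], [sin θ, cos θ]]; for θ = 90°:
R = [[0, -1], [1, 0]]
Result: R × [2, -4]ᵀ = [0·2 + (-1)·-4, 1·2 + (0)·-4]ᵀ = (4, 2)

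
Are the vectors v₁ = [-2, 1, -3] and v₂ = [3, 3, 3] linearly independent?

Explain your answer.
Yes, linearly independent

Two vectors are linearly dependent iff one is a scalar multiple of the other.
No single scalar k satisfies v₂ = k·v₁ (the ratios of corresponding entries disagree), so v₁ and v₂ are linearly independent.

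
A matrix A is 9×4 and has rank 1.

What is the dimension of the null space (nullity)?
3

The rank-nullity theorem for an m×n matrix states:
rank(A) + nullity(A) = n (the number of columns).
Here n = 4 and rank(A) = 1, so nullity(A) = 4 - 1 = 3.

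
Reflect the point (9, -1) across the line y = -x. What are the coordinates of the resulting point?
(1, -9)

Reflection across line y = -x: (9, -1) → (1, -9)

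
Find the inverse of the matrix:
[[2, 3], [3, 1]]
[[-1/7, 3/7], [3/7, -2/7]]

For [[a,b],[c,d]], inverse = (1/det)·[[d,-b],[-c,a]]
det = 2·1 - 3·3 = -7
Inverse = (1/-7)·[[1, -3], [-3, 2]]
        = [[-1/7, 3/7], [3/7, -2/7]]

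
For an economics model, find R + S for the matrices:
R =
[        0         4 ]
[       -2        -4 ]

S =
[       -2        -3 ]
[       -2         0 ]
R + S =
[       -2         1 ]
[       -4        -4 ]

Matrix addition is elementwise: (R+S)[i][j] = R[i][j] + S[i][j].
  (R+S)[0][0] = (0) + (-2) = -2
  (R+S)[0][1] = (4) + (-3) = 1
  (R+S)[1][0] = (-2) + (-2) = -4
  (R+S)[1][1] = (-4) + (0) = -4
R + S =
[       -2         1 ]
[       -4        -4 ]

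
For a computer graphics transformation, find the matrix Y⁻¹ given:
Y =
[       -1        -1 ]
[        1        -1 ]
det(Y) = 2
Y⁻¹ =
[     -1/2       1/2 ]
[     -1/2      -1/2 ]

For a 2×2 matrix Y = [[a, b], [c, d]] with det(Y) ≠ 0, Y⁻¹ = (1/det(Y)) * [[d, -b], [-c, a]].
det(Y) = (-1)*(-1) - (-1)*(1) = 1 + 1 = 2.
Y⁻¹ = (1/2) * [[-1, 1], [-1, -1]].
Dividing each entry by 2 and reducing:
Y⁻¹ =
[     -1/2       1/2 ]
[     -1/2      -1/2 ]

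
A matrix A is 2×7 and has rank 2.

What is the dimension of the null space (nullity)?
5

The rank-nullity theorem for an m×n matrix states:
rank(A) + nullity(A) = n (the number of columns).
Here n = 7 and rank(A) = 2, so nullity(A) = 7 - 2 = 5.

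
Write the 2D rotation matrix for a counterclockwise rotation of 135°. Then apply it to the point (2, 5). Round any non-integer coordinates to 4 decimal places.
R = [[-√2/2, -√2/2], [√2/2, -√2/2]]; R·(2, 5) = (-4.9497, -2.1213)

Rotation matrix formula: R(θ) = [[cos θ, -sin θ], [sin θ, cos θ]]
For θ = 135°:
cos(135°) = -√2/2
sin(135°) = √2/2
R = [[-√2/2, -√2/2], [√2/2, -√2/2]]
Apply to (2, 5): [-√2/2·2 + (-√2/2)·5, √2/2·2 + -√2/2·5] = (-4.9497, -2.1213)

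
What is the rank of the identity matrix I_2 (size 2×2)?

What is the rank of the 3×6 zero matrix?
rank(I_2) = 2, rank(0) = 0

The identity I_2 has 2 columns that are the standard basis vectors e_1, …, e_2. These are linearly independent, so all 2 columns are pivots and rank(I_2) = 2.
The 3×6 zero matrix has every entry zero, so every row is the zero row and there are no pivots; rank(0) = 0.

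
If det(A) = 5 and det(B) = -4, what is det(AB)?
-20

Use the multiplicative property of determinants: det(AB) = det(A)*det(B).
det(AB) = (5)*(-4) = -20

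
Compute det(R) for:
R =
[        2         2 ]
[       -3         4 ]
det(R) = 14

For a 2×2 matrix [[a, b], [c, d]], det = a*d - b*c.
det(R) = (2)*(4) - (2)*(-3) = 8 + 6 = 14.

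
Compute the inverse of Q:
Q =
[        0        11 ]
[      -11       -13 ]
det(Q) = 121
Q⁻¹ =
[  -13/121     -1/11 ]
[     1/11         0 ]

For a 2×2 matrix Q = [[a, b], [c, d]] with det(Q) ≠ 0, Q⁻¹ = (1/det(Q)) * [[d, -b], [-c, a]].
det(Q) = (0)*(-13) - (11)*(-11) = 0 + 121 = 121.
Q⁻¹ = (1/121) * [[-13, -11], [11, 0]].
Dividing each entry by 121 and reducing:
Q⁻¹ =
[  -13/121     -1/11 ]
[     1/11         0 ]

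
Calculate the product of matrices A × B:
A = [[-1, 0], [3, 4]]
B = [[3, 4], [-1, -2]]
[[-3, -4], [5, 4]]

Matrix multiplication:
C[0][0] = -1×3 + 0×-1 = -3
C[0][1] = -1×4 + 0×-2 = -4
C[1][0] = 3×3 + 4×-1 = 5
C[1][1] = 3×4 + 4×-2 = 4
Result: [[-3, -4], [5, 4]]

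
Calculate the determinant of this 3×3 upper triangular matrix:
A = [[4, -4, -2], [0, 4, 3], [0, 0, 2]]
32

The determinant of a triangular matrix is the product of its diagonal entries (the off-diagonal entries above the diagonal do not affect it).
det(A) = (4) * (4) * (2) = 32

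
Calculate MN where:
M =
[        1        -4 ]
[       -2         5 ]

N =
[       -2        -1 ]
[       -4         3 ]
MN =
[       14       -13 ]
[      -16        17 ]

Matrix multiplication: (MN)[i][j] = sum over k of M[i][k] * N[k][j].
  (MN)[0][0] = (1)*(-2) + (-4)*(-4) = 14
  (MN)[0][1] = (1)*(-1) + (-4)*(3) = -13
  (MN)[1][0] = (-2)*(-2) + (5)*(-4) = -16
  (MN)[1][1] = (-2)*(-1) + (5)*(3) = 17
MN =
[       14       -13 ]
[      -16        17 ]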